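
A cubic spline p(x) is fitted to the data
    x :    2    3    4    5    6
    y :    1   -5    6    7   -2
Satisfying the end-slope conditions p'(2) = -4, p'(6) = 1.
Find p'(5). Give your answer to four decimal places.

Put σ_i = p'' at the i-th knot. Here h = (1, 1, 1, 1) and Δ = (-6, 11, 1, -9), so the interior equations h_(i-1)·σ_(i-1) + 2(h_(i-1)+h_i)·σ_i + h_i·σ_(i+1) = 6(Δ_i − Δ_(i-1)) read
  1·σ_0 + 4·σ_1 + 1·σ_2 = 6(Δ_1 - Δ_0) = 102
  1·σ_1 + 4·σ_2 + 1·σ_3 = 6(Δ_2 - Δ_1) = -60
  1·σ_2 + 4·σ_3 + 1·σ_4 = 6(Δ_3 - Δ_2) = -60
Clamped end conditions give two more equations: 2h_0·σ_0 + h_0·σ_1 = 6(Δ_0 - p'(2)) = -12 and h_3·σ_3 + 2h_3·σ_4 = 6(p'(6) - Δ_3) = 60.
Forward elimination and back-substitution give σ_0 = -169/7, σ_1 = 254/7, σ_2 = -19, σ_3 = -142/7, σ_4 = 281/7.
On [5, 6], p'(x) = b_3 + 2c_3·(x - 5) + 3d_3·(x - 5)² with b_3 = Δ_3 - h_3(2σ_3 + σ_4)/6 = -125/14, c_3 = σ_3/2 = -71/7, d_3 = (σ_4 - σ_3)/(6h_3) = 141/14. So p'(5) = -125/14.

-8.9286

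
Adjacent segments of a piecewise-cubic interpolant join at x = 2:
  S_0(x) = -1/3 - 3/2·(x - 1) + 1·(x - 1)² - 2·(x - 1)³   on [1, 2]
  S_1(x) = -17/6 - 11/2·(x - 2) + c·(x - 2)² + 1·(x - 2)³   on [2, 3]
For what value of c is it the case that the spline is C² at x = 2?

-5

S_0''(x) = 2 - 12·(x - 1), so S_0''(2) = -10. On the right, S_1''(2) = 2c, so c = -5.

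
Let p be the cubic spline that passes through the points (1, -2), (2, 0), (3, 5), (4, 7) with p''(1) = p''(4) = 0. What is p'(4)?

Write σ_i for p''(x_i). With h_i = 1, 1, 1 and divided differences Δ_i = 2, 5, 2, the continuity of p' gives the tridiagonal system
  1·σ_0 + 4·σ_1 + 1·σ_2 = 6(Δ_1 - Δ_0) = 18
  1·σ_1 + 4·σ_2 + 1·σ_3 = 6(Δ_2 - Δ_1) = -18
Natural end conditions: σ_0 = σ_3 = 0.
Forward elimination and back-substitution give σ_0 = 0, σ_1 = 6, σ_2 = -6, σ_3 = 0.
On [3, 4], p'(t) = b_2 + 2c_2·(t - 3) + 3d_2·(t - 3)² with b_2 = Δ_2 - h_2(2σ_2 + σ_3)/6 = 4, c_2 = σ_2/2 = -3, d_2 = (σ_3 - σ_2)/(6h_2) = 1. So p'(4) = 1.

1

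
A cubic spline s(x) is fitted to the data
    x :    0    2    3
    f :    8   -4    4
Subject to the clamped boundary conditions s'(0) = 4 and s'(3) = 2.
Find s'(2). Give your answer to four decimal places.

Let σ_i = s''(x_i). Step sizes h_i = 2, 1; slopes of the chords Δ_i = (y_(i+1) - y_i)/h_i = -6, 8.
  2·σ_0 + 6·σ_1 + 1·σ_2 = 6(Δ_1 - Δ_0) = 84
Clamped end conditions give two more equations: 2h_0·σ_0 + h_0·σ_1 = 6(Δ_0 - s'(0)) = -60 and h_1·σ_1 + 2h_1·σ_2 = 6(s'(3) - Δ_1) = -36.
Hence σ_0 = -89/3, σ_1 = 88/3, σ_2 = -98/3.
On [2, 3], s'(x) = b_1 + 2c_1·(x - 2) + 3d_1·(x - 2)² with b_1 = Δ_1 - h_1(2σ_1 + σ_2)/6 = 11/3, c_1 = σ_1/2 = 44/3, d_1 = (σ_2 - σ_1)/(6h_1) = -31/3. So s'(2) = 11/3.

3.6667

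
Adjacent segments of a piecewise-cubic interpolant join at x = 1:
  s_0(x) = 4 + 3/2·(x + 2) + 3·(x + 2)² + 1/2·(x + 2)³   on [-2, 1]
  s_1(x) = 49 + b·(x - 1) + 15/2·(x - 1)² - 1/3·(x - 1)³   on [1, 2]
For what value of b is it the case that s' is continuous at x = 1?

33

s_0'(x) = 3/2 + 6·(x + 2) + 3/2·(x + 2)², so s_0'(1) = 33. On the right, s_1'(1) = b, so b = 33.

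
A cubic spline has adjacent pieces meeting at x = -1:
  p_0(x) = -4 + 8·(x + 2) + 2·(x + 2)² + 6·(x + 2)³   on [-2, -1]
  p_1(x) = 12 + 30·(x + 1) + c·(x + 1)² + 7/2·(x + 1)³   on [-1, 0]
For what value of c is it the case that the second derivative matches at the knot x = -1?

20

p_0''(x) = 4 + 36·(x + 2), so p_0''(-1) = 40. On the right, p_1''(-1) = 2c, so c = 20.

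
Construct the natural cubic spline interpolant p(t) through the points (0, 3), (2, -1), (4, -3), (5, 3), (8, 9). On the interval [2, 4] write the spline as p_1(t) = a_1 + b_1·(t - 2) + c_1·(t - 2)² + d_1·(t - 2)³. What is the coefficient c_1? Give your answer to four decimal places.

-0.6366

Write σ_i for p''(x_i). With h_i = 2, 2, 1, 3 and divided differences Δ_i = -2, -1, 6, 2, the continuity of p' gives the tridiagonal system
  2·σ_0 + 8·σ_1 + 2·σ_2 = 6(Δ_1 - Δ_0) = 6
  2·σ_1 + 6·σ_2 + 1·σ_3 = 6(Δ_2 - Δ_1) = 42
  1·σ_2 + 8·σ_3 + 3·σ_4 = 6(Δ_3 - Δ_2) = -24
Natural end conditions: σ_0 = σ_4 = 0.
Hence σ_0 = 0, σ_1 = -219/172, σ_2 = 348/43, σ_3 = -345/86, σ_4 = 0.
On [2, 4], with p_1(t) = a_1 + b_1·(t - 2) + c_1·(t - 2)² + d_1·(t - 2)³: c_1 = σ_1/2 = -219/344, d_1 = (σ_2 - σ_1)/(6h_1) = 537/688, b_1 = Δ_1 - h_1(2σ_1 + σ_2)/6 = -245/86.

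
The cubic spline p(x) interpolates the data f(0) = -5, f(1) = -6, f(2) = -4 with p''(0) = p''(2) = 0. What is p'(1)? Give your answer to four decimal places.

Write M_i for p''(x_i). With h_i = 1, 1 and divided differences Δ_i = -1, 2, the continuity of p' gives the tridiagonal system
  1·M_0 + 4·M_1 + 1·M_2 = 6(Δ_1 - Δ_0) = 18
Natural end conditions: M_0 = M_2 = 0.
Forward elimination and back-substitution give M_0 = 0, M_1 = 9/2, M_2 = 0.
On [1, 2], p'(x) = b_1 + 2c_1·(x - 1) + 3d_1·(x - 1)² with b_1 = Δ_1 - h_1(2M_1 + M_2)/6 = 1/2, c_1 = M_1/2 = 9/4, d_1 = (M_2 - M_1)/(6h_1) = -3/4. So p'(1) = 1/2.

0.5000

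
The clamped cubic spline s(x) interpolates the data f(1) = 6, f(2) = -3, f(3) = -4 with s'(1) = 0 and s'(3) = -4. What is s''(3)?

Let σ_i = s''(x_i). Step sizes h_i = 1, 1; slopes of the chords Δ_i = (y_(i+1) - y_i)/h_i = -9, -1.
  1·σ_0 + 4·σ_1 + 1·σ_2 = 6(Δ_1 - Δ_0) = 48
Clamped end conditions give two more equations: 2h_0·σ_0 + h_0·σ_1 = 6(Δ_0 - s'(1)) = -54 and h_1·σ_1 + 2h_1·σ_2 = 6(s'(3) - Δ_1) = -18.
Forward elimination and back-substitution give σ_0 = -41, σ_1 = 28, σ_2 = -23.

-23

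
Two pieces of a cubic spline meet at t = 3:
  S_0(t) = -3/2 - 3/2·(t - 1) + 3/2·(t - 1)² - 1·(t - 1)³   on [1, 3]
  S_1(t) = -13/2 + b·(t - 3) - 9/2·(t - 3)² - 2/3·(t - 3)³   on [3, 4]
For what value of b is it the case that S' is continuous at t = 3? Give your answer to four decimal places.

S_0'(t) = -3/2 + 3·(t - 1) - 3·(t - 1)², so S_0'(3) = -15/2. On the right, S_1'(3) = b, so b = -15/2.

-7.5000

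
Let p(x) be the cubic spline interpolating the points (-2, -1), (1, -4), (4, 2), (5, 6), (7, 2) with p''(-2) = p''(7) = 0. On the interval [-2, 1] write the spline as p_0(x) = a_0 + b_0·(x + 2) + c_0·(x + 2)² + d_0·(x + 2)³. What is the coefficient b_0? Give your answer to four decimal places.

-1.5118

Write M_i for p''(x_i). With h_i = 3, 3, 1, 2 and divided differences Δ_i = -1, 2, 4, -2, the continuity of p' gives the tridiagonal system
  3·M_0 + 12·M_1 + 3·M_2 = 6(Δ_1 - Δ_0) = 18
  3·M_1 + 8·M_2 + 1·M_3 = 6(Δ_2 - Δ_1) = 12
  1·M_2 + 6·M_3 + 2·M_4 = 6(Δ_3 - Δ_2) = -36
Natural end conditions: M_0 = M_4 = 0.
Forward elimination and back-substitution give M_0 = 0, M_1 = 87/85, M_2 = 162/85, M_3 = -537/85, M_4 = 0.
On [-2, 1], with p_0(x) = a_0 + b_0·(x + 2) + c_0·(x + 2)² + d_0·(x + 2)³: c_0 = M_0/2 = 0, d_0 = (M_1 - M_0)/(6h_0) = 29/510, b_0 = Δ_0 - h_0(2M_0 + M_1)/6 = -257/170.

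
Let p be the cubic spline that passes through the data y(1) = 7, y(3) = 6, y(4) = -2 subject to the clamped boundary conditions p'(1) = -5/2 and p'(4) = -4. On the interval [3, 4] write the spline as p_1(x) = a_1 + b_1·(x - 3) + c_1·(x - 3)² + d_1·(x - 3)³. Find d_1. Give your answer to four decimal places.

5.5000

Write M_i for p''(x_i). With h_i = 2, 1 and divided differences Δ_i = -1/2, -8, the continuity of p' gives the tridiagonal system
  2·M_0 + 6·M_1 + 1·M_2 = 6(Δ_1 - Δ_0) = -45
Clamped end conditions give two more equations: 2h_0·M_0 + h_0·M_1 = 6(Δ_0 - p'(1)) = 12 and h_1·M_1 + 2h_1·M_2 = 6(p'(4) - Δ_1) = 24.
Forward elimination and back-substitution give M_0 = 10, M_1 = -14, M_2 = 19.
On [3, 4], with p_1(x) = a_1 + b_1·(x - 3) + c_1·(x - 3)² + d_1·(x - 3)³: c_1 = M_1/2 = -7, d_1 = (M_2 - M_1)/(6h_1) = 11/2, b_1 = Δ_1 - h_1(2M_1 + M_2)/6 = -13/2.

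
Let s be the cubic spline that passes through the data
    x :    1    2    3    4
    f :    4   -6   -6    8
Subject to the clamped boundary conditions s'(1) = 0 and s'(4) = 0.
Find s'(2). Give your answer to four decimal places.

Write M_i for s''(x_i). With h_i = 1, 1, 1 and divided differences Δ_i = -10, 0, 14, the continuity of s' gives the tridiagonal system
  1·M_0 + 4·M_1 + 1·M_2 = 6(Δ_1 - Δ_0) = 60
  1·M_1 + 4·M_2 + 1·M_3 = 6(Δ_2 - Δ_1) = 84
Clamped end conditions give two more equations: 2h_0·M_0 + h_0·M_1 = 6(Δ_0 - s'(1)) = -60 and h_2·M_2 + 2h_2·M_3 = 6(s'(4) - Δ_2) = -84.
Solving: M_0 = -192/5, M_1 = 84/5, M_2 = 156/5, M_3 = -288/5.
On [2, 3], s'(x) = b_1 + 2c_1·(x - 2) + 3d_1·(x - 2)² with b_1 = Δ_1 - h_1(2M_1 + M_2)/6 = -54/5, c_1 = M_1/2 = 42/5, d_1 = (M_2 - M_1)/(6h_1) = 12/5. So s'(2) = -54/5.

-10.8000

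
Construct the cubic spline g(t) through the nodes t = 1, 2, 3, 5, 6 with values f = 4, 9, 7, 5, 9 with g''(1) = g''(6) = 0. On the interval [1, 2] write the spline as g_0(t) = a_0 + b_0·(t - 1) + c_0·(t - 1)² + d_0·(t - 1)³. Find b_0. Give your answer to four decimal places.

Let M_i = g''(x_i). Step sizes h_i = 1, 1, 2, 1; slopes of the chords Δ_i = (y_(i+1) - y_i)/h_i = 5, -2, -1, 4.
  1·M_0 + 4·M_1 + 1·M_2 = 6(Δ_1 - Δ_0) = -42
  1·M_1 + 6·M_2 + 2·M_3 = 6(Δ_2 - Δ_1) = 6
  2·M_2 + 6·M_3 + 1·M_4 = 6(Δ_3 - Δ_2) = 30
Natural end conditions: M_0 = M_4 = 0.
Hence M_0 = 0, M_1 = -660/61, M_2 = 78/61, M_3 = 279/61, M_4 = 0.
On [1, 2], with g_0(t) = a_0 + b_0·(t - 1) + c_0·(t - 1)² + d_0·(t - 1)³: c_0 = M_0/2 = 0, d_0 = (M_1 - M_0)/(6h_0) = -110/61, b_0 = Δ_0 - h_0(2M_0 + M_1)/6 = 415/61.

6.8033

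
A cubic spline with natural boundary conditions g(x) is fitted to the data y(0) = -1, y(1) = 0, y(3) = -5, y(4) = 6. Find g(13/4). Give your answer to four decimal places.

With m_i denoting the second derivative at x_i, h_i = 1, 2, 1, and Δ_i = (y_(i+1) − y_i)/h_i = 1, -5/2, 11:
  1·m_0 + 6·m_1 + 2·m_2 = 6(Δ_1 - Δ_0) = -21
  2·m_1 + 6·m_2 + 1·m_3 = 6(Δ_2 - Δ_1) = 81
Natural end conditions: m_0 = m_3 = 0.
Solving: m_0 = 0, m_1 = -9, m_2 = 33/2, m_3 = 0.
On [3, 4], g(x) = -5 + 11/2·(x - 3) + 33/4·(x - 3)² - 11/4·(x - 3)³.
With (x - 3) = 1/4: g(13/4) = -807/256.

-3.1523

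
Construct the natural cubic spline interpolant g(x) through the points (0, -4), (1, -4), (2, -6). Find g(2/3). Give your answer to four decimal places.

Write m_i for g''(x_i). With h_i = 1, 1 and divided differences Δ_i = 0, -2, the continuity of g' gives the tridiagonal system
  1·m_0 + 4·m_1 + 1·m_2 = 6(Δ_1 - Δ_0) = -12
Natural end conditions: m_0 = m_2 = 0.
Solving: m_0 = 0, m_1 = -3, m_2 = 0.
On [0, 1], g(x) = -4 + 1/2·x + 0·x² - 1/2·x³.
With x = 2/3: g(2/3) = -103/27.

-3.8148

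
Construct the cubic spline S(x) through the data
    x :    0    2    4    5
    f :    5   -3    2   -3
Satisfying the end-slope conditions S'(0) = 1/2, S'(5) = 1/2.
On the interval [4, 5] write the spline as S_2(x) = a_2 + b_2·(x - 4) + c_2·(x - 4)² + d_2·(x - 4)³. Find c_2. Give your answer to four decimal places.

-7.7609

With σ_i denoting the second derivative at x_i, h_i = 2, 2, 1, and Δ_i = (y_(i+1) − y_i)/h_i = -4, 5/2, -5:
  2·σ_0 + 8·σ_1 + 2·σ_2 = 6(Δ_1 - Δ_0) = 39
  2·σ_1 + 6·σ_2 + 1·σ_3 = 6(Δ_2 - Δ_1) = -45
Clamped end conditions give two more equations: 2h_0·σ_0 + h_0·σ_1 = 6(Δ_0 - S'(0)) = -27 and h_2·σ_2 + 2h_2·σ_3 = 6(S'(5) - Δ_2) = 33.
Hence σ_0 = -585/46, σ_1 = 549/46, σ_2 = -357/23, σ_3 = 558/23.
On [4, 5], with S_2(x) = a_2 + b_2·(x - 4) + c_2·(x - 4)² + d_2·(x - 4)³: c_2 = σ_2/2 = -357/46, d_2 = (σ_3 - σ_2)/(6h_2) = 305/46, b_2 = Δ_2 - h_2(2σ_2 + σ_3)/6 = -89/23.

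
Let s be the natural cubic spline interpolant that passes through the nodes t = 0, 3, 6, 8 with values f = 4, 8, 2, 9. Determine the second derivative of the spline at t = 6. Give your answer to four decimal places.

Let M_i = s''(x_i). Step sizes h_i = 3, 3, 2; slopes of the chords Δ_i = (y_(i+1) - y_i)/h_i = 4/3, -2, 7/2.
  3·M_0 + 12·M_1 + 3·M_2 = 6(Δ_1 - Δ_0) = -20
  3·M_1 + 10·M_2 + 2·M_3 = 6(Δ_2 - Δ_1) = 33
Natural end conditions: M_0 = M_3 = 0.
Solving: M_0 = 0, M_1 = -299/111, M_2 = 152/37, M_3 = 0.

4.1081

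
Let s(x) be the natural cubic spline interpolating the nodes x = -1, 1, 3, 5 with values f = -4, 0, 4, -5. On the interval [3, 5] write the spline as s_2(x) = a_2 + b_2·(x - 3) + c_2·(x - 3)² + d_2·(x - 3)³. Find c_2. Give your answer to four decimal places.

Write m_i for s''(x_i). With h_i = 2, 2, 2 and divided differences Δ_i = 2, 2, -9/2, the continuity of s' gives the tridiagonal system
  2·m_0 + 8·m_1 + 2·m_2 = 6(Δ_1 - Δ_0) = 0
  2·m_1 + 8·m_2 + 2·m_3 = 6(Δ_2 - Δ_1) = -39
Natural end conditions: m_0 = m_3 = 0.
Hence m_0 = 0, m_1 = 13/10, m_2 = -26/5, m_3 = 0.
On [3, 5], with s_2(x) = a_2 + b_2·(x - 3) + c_2·(x - 3)² + d_2·(x - 3)³: c_2 = m_2/2 = -13/5, d_2 = (m_3 - m_2)/(6h_2) = 13/30, b_2 = Δ_2 - h_2(2m_2 + m_3)/6 = -31/30.

-2.6000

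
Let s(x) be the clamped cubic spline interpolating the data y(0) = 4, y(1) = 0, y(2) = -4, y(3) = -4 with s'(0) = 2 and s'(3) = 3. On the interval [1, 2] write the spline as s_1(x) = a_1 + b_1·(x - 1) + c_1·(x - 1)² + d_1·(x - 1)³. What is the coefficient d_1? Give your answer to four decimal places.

-0.2000

Write m_i for s''(x_i). With h_i = 1, 1, 1 and divided differences Δ_i = -4, -4, 0, the continuity of s' gives the tridiagonal system
  1·m_0 + 4·m_1 + 1·m_2 = 6(Δ_1 - Δ_0) = 0
  1·m_1 + 4·m_2 + 1·m_3 = 6(Δ_2 - Δ_1) = 24
Clamped end conditions give two more equations: 2h_0·m_0 + h_0·m_1 = 6(Δ_0 - s'(0)) = -36 and h_2·m_2 + 2h_2·m_3 = 6(s'(3) - Δ_2) = 18.
Solving: m_0 = -302/15, m_1 = 64/15, m_2 = 46/15, m_3 = 112/15.
On [1, 2], with s_1(x) = a_1 + b_1·(x - 1) + c_1·(x - 1)² + d_1·(x - 1)³: c_1 = m_1/2 = 32/15, d_1 = (m_2 - m_1)/(6h_1) = -1/5, b_1 = Δ_1 - h_1(2m_1 + m_2)/6 = -89/15.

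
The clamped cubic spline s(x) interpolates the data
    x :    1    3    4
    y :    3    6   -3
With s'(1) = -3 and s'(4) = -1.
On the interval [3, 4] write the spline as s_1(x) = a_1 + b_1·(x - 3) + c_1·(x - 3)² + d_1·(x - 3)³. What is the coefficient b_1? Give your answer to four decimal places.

-7.4167

With M_i denoting the second derivative at x_i, h_i = 2, 1, and Δ_i = (y_(i+1) − y_i)/h_i = 3/2, -9:
  2·M_0 + 6·M_1 + 1·M_2 = 6(Δ_1 - Δ_0) = -63
Clamped end conditions give two more equations: 2h_0·M_0 + h_0·M_1 = 6(Δ_0 - s'(1)) = 27 and h_1·M_1 + 2h_1·M_2 = 6(s'(4) - Δ_1) = 48.
Hence M_0 = 215/12, M_1 = -67/3, M_2 = 211/6.
On [3, 4], with s_1(x) = a_1 + b_1·(x - 3) + c_1·(x - 3)² + d_1·(x - 3)³: c_1 = M_1/2 = -67/6, d_1 = (M_2 - M_1)/(6h_1) = 115/12, b_1 = Δ_1 - h_1(2M_1 + M_2)/6 = -89/12.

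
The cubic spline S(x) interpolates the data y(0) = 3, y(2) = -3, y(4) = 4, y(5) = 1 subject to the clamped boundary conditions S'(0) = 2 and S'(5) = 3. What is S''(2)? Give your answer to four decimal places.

Write M_i for S''(x_i). With h_i = 2, 2, 1 and divided differences Δ_i = -3, 7/2, -3, the continuity of S' gives the tridiagonal system
  2·M_0 + 8·M_1 + 2·M_2 = 6(Δ_1 - Δ_0) = 39
  2·M_1 + 6·M_2 + 1·M_3 = 6(Δ_2 - Δ_1) = -39
Clamped end conditions give two more equations: 2h_0·M_0 + h_0·M_1 = 6(Δ_0 - S'(0)) = -30 and h_2·M_2 + 2h_2·M_3 = 6(S'(5) - Δ_2) = 36.
Solving: M_0 = -619/46, M_1 = 274/23, M_2 = -338/23, M_3 = 583/23.

11.9130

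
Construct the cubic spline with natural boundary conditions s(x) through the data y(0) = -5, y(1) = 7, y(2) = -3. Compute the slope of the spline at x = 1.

1

Put M_i = s'' at the i-th knot. Here h = (1, 1) and Δ = (12, -10), so the interior equations h_(i-1)·M_(i-1) + 2(h_(i-1)+h_i)·M_i + h_i·M_(i+1) = 6(Δ_i − Δ_(i-1)) read
  1·M_0 + 4·M_1 + 1·M_2 = 6(Δ_1 - Δ_0) = -132
Natural end conditions: M_0 = M_2 = 0.
Solving: M_0 = 0, M_1 = -33, M_2 = 0.
On [1, 2], s'(x) = b_1 + 2c_1·(x - 1) + 3d_1·(x - 1)² with b_1 = Δ_1 - h_1(2M_1 + M_2)/6 = 1, c_1 = M_1/2 = -33/2, d_1 = (M_2 - M_1)/(6h_1) = 11/2. So s'(1) = 1.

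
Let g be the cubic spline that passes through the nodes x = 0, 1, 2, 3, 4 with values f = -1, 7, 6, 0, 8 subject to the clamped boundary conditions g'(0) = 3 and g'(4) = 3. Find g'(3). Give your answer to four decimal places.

2.6250

With σ_i denoting the second derivative at x_i, h_i = 1, 1, 1, 1, and Δ_i = (y_(i+1) − y_i)/h_i = 8, -1, -6, 8:
  1·σ_0 + 4·σ_1 + 1·σ_2 = 6(Δ_1 - Δ_0) = -54
  1·σ_1 + 4·σ_2 + 1·σ_3 = 6(Δ_2 - Δ_1) = -30
  1·σ_2 + 4·σ_3 + 1·σ_4 = 6(Δ_3 - Δ_2) = 84
Clamped end conditions give two more equations: 2h_0·σ_0 + h_0·σ_1 = 6(Δ_0 - g'(0)) = 30 and h_3·σ_3 + 2h_3·σ_4 = 6(g'(4) - Δ_3) = -30.
Solving the tridiagonal system: σ_0 = 93/4, σ_1 = -33/2, σ_2 = -45/4, σ_3 = 63/2, σ_4 = -123/4.
On [3, 4], g'(x) = b_3 + 2c_3·(x - 3) + 3d_3·(x - 3)² with b_3 = Δ_3 - h_3(2σ_3 + σ_4)/6 = 21/8, c_3 = σ_3/2 = 63/4, d_3 = (σ_4 - σ_3)/(6h_3) = -83/8. So g'(3) = 21/8.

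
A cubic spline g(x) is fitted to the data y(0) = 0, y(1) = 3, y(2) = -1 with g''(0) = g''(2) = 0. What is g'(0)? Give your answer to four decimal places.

Write m_i for g''(x_i). With h_i = 1, 1 and divided differences Δ_i = 3, -4, the continuity of g' gives the tridiagonal system
  1·m_0 + 4·m_1 + 1·m_2 = 6(Δ_1 - Δ_0) = -42
Natural end conditions: m_0 = m_2 = 0.
Solving: m_0 = 0, m_1 = -21/2, m_2 = 0.
On [0, 1], g'(x) = b_0 + 2c_0·x + 3d_0·x² with b_0 = Δ_0 - h_0(2m_0 + m_1)/6 = 19/4, c_0 = m_0/2 = 0, d_0 = (m_1 - m_0)/(6h_0) = -7/4. So g'(0) = 19/4.

4.7500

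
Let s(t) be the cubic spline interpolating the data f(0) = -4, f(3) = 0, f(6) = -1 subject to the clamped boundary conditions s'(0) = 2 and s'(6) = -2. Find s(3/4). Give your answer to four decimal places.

Write M_i for s''(x_i). With h_i = 3, 3 and divided differences Δ_i = 4/3, -1/3, the continuity of s' gives the tridiagonal system
  3·M_0 + 12·M_1 + 3·M_2 = 6(Δ_1 - Δ_0) = -10
Clamped end conditions give two more equations: 2h_0·M_0 + h_0·M_1 = 6(Δ_0 - s'(0)) = -4 and h_1·M_1 + 2h_1·M_2 = 6(s'(6) - Δ_1) = -10.
Hence M_0 = -1/2, M_1 = -1/3, M_2 = -3/2.
On [0, 3], s(t) = -4 + 2·t - 1/4·t² + 1/108·t³.
With t = 3/4: s(3/4) = -675/256.

-2.6367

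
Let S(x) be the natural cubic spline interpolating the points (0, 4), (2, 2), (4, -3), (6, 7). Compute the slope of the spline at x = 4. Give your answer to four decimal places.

0.8000

With M_i denoting the second derivative at x_i, h_i = 2, 2, 2, and Δ_i = (y_(i+1) − y_i)/h_i = -1, -5/2, 5:
  2·M_0 + 8·M_1 + 2·M_2 = 6(Δ_1 - Δ_0) = -9
  2·M_1 + 8·M_2 + 2·M_3 = 6(Δ_2 - Δ_1) = 45
Natural end conditions: M_0 = M_3 = 0.
Forward elimination and back-substitution give M_0 = 0, M_1 = -27/10, M_2 = 63/10, M_3 = 0.
On [4, 6], S'(x) = b_2 + 2c_2·(x - 4) + 3d_2·(x - 4)² with b_2 = Δ_2 - h_2(2M_2 + M_3)/6 = 4/5, c_2 = M_2/2 = 63/20, d_2 = (M_3 - M_2)/(6h_2) = -21/40. So S'(4) = 4/5.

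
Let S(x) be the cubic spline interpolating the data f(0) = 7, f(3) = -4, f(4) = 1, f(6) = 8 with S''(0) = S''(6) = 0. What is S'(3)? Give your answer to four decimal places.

Write m_i for S''(x_i). With h_i = 3, 1, 2 and divided differences Δ_i = -11/3, 5, 7/2, the continuity of S' gives the tridiagonal system
  3·m_0 + 8·m_1 + 1·m_2 = 6(Δ_1 - Δ_0) = 52
  1·m_1 + 6·m_2 + 2·m_3 = 6(Δ_2 - Δ_1) = -9
Natural end conditions: m_0 = m_3 = 0.
Solving: m_0 = 0, m_1 = 321/47, m_2 = -124/47, m_3 = 0.
On [3, 4], S'(x) = b_1 + 2c_1·(x - 3) + 3d_1·(x - 3)² with b_1 = Δ_1 - h_1(2m_1 + m_2)/6 = 446/141, c_1 = m_1/2 = 321/94, d_1 = (m_2 - m_1)/(6h_1) = -445/282. So S'(3) = 446/141.

3.1631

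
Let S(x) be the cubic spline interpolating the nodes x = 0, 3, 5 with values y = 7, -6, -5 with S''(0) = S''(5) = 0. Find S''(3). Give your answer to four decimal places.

Put M_i = S'' at the i-th knot. Here h = (3, 2) and Δ = (-13/3, 1/2), so the interior equations h_(i-1)·M_(i-1) + 2(h_(i-1)+h_i)·M_i + h_i·M_(i+1) = 6(Δ_i − Δ_(i-1)) read
  3·M_0 + 10·M_1 + 2·M_2 = 6(Δ_1 - Δ_0) = 29
Natural end conditions: M_0 = M_2 = 0.
Hence M_0 = 0, M_1 = 29/10, M_2 = 0.

2.9000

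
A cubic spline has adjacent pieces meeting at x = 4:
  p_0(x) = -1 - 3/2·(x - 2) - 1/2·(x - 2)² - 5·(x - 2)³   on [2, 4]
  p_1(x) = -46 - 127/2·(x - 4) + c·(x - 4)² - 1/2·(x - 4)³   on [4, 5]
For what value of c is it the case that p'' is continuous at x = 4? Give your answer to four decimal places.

-30.5000

p_0''(x) = -1 - 30·(x - 2), so p_0''(4) = -61. On the right, p_1''(4) = 2c, so c = -61/2.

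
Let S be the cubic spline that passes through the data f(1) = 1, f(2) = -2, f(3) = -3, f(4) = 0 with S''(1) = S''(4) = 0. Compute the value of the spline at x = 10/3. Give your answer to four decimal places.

-2.3457

Put m_i = S'' at the i-th knot. Here h = (1, 1, 1) and Δ = (-3, -1, 3), so the interior equations h_(i-1)·m_(i-1) + 2(h_(i-1)+h_i)·m_i + h_i·m_(i+1) = 6(Δ_i − Δ_(i-1)) read
  1·m_0 + 4·m_1 + 1·m_2 = 6(Δ_1 - Δ_0) = 12
  1·m_1 + 4·m_2 + 1·m_3 = 6(Δ_2 - Δ_1) = 24
Natural end conditions: m_0 = m_3 = 0.
Forward elimination and back-substitution give m_0 = 0, m_1 = 8/5, m_2 = 28/5, m_3 = 0.
On [3, 4], S(x) = -3 + 17/15·(x - 3) + 14/5·(x - 3)² - 14/15·(x - 3)³.
With (x - 3) = 1/3: S(10/3) = -190/81.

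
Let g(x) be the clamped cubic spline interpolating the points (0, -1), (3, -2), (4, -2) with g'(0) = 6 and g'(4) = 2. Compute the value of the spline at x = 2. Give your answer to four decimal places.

Put σ_i = g'' at the i-th knot. Here h = (3, 1) and Δ = (-1/3, 0), so the interior equations h_(i-1)·σ_(i-1) + 2(h_(i-1)+h_i)·σ_i + h_i·σ_(i+1) = 6(Δ_i − Δ_(i-1)) read
  3·σ_0 + 8·σ_1 + 1·σ_2 = 6(Δ_1 - Δ_0) = 2
Clamped end conditions give two more equations: 2h_0·σ_0 + h_0·σ_1 = 6(Δ_0 - g'(0)) = -38 and h_1·σ_1 + 2h_1·σ_2 = 6(g'(4) - Δ_1) = 12.
Forward elimination and back-substitution give σ_0 = -91/12, σ_1 = 5/2, σ_2 = 19/4.
On [0, 3], g(x) = -1 + 6·x - 91/24·x² + 121/216·x³.
With x = 2: g(2) = 17/54.

0.3148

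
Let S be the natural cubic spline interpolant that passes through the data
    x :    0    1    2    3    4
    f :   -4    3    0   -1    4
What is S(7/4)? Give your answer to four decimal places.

Write M_i for S''(x_i). With h_i = 1, 1, 1, 1 and divided differences Δ_i = 7, -3, -1, 5, the continuity of S' gives the tridiagonal system
  1·M_0 + 4·M_1 + 1·M_2 = 6(Δ_1 - Δ_0) = -60
  1·M_1 + 4·M_2 + 1·M_3 = 6(Δ_2 - Δ_1) = 12
  1·M_2 + 4·M_3 + 1·M_4 = 6(Δ_3 - Δ_2) = 36
Natural end conditions: M_0 = M_4 = 0.
Solving: M_0 = 0, M_1 = -114/7, M_2 = 36/7, M_3 = 54/7, M_4 = 0.
On [1, 2], S(x) = 3 + 11/7·(x - 1) - 57/7·(x - 1)² + 25/7·(x - 1)³.
With (x - 1) = 3/4: S(7/4) = 495/448.

1.1049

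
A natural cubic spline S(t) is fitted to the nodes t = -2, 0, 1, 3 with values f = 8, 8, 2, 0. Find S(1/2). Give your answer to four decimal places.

With m_i denoting the second derivative at x_i, h_i = 2, 1, 2, and Δ_i = (y_(i+1) − y_i)/h_i = 0, -6, -1:
  2·m_0 + 6·m_1 + 1·m_2 = 6(Δ_1 - Δ_0) = -36
  1·m_1 + 6·m_2 + 2·m_3 = 6(Δ_2 - Δ_1) = 30
Natural end conditions: m_0 = m_3 = 0.
Hence m_0 = 0, m_1 = -246/35, m_2 = 216/35, m_3 = 0.
On [0, 1], S(t) = 8 - 164/35·t - 123/35·t² + 11/5·t³.
With t = 1/2: S(1/2) = 283/56.

5.0536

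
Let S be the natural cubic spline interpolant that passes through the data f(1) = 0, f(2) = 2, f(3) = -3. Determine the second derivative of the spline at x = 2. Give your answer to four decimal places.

-10.5000

Put σ_i = S'' at the i-th knot. Here h = (1, 1) and Δ = (2, -5), so the interior equations h_(i-1)·σ_(i-1) + 2(h_(i-1)+h_i)·σ_i + h_i·σ_(i+1) = 6(Δ_i − Δ_(i-1)) read
  1·σ_0 + 4·σ_1 + 1·σ_2 = 6(Δ_1 - Δ_0) = -42
Natural end conditions: σ_0 = σ_2 = 0.
Forward elimination and back-substitution give σ_0 = 0, σ_1 = -21/2, σ_2 = 0.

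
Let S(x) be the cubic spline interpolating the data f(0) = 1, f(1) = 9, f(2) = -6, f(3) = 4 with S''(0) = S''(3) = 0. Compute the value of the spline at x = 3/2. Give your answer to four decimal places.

1.3500

With σ_i denoting the second derivative at x_i, h_i = 1, 1, 1, and Δ_i = (y_(i+1) − y_i)/h_i = 8, -15, 10:
  1·σ_0 + 4·σ_1 + 1·σ_2 = 6(Δ_1 - Δ_0) = -138
  1·σ_1 + 4·σ_2 + 1·σ_3 = 6(Δ_2 - Δ_1) = 150
Natural end conditions: σ_0 = σ_3 = 0.
Hence σ_0 = 0, σ_1 = -234/5, σ_2 = 246/5, σ_3 = 0.
On [1, 2], S(x) = 9 - 38/5·(x - 1) - 117/5·(x - 1)² + 16·(x - 1)³.
With (x - 1) = 1/2: S(3/2) = 27/20.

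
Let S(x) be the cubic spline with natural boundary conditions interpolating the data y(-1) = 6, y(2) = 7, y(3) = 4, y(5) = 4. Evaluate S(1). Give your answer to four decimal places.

8.2979

Write m_i for S''(x_i). With h_i = 3, 1, 2 and divided differences Δ_i = 1/3, -3, 0, the continuity of S' gives the tridiagonal system
  3·m_0 + 8·m_1 + 1·m_2 = 6(Δ_1 - Δ_0) = -20
  1·m_1 + 6·m_2 + 2·m_3 = 6(Δ_2 - Δ_1) = 18
Natural end conditions: m_0 = m_3 = 0.
Solving the tridiagonal system: m_0 = 0, m_1 = -138/47, m_2 = 164/47, m_3 = 0.
On [-1, 2], S(x) = 6 + 254/141·(x + 1) + 0·(x + 1)² - 23/141·(x + 1)³.
With (x + 1) = 2: S(1) = 390/47.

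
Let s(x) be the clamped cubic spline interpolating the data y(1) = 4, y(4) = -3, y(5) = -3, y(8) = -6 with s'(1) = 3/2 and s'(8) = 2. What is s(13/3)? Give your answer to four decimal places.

Write M_i for s''(x_i). With h_i = 3, 1, 3 and divided differences Δ_i = -7/3, 0, -1, the continuity of s' gives the tridiagonal system
  3·M_0 + 8·M_1 + 1·M_2 = 6(Δ_1 - Δ_0) = 14
  1·M_1 + 8·M_2 + 3·M_3 = 6(Δ_2 - Δ_1) = -6
Clamped end conditions give two more equations: 2h_0·M_0 + h_0·M_1 = 6(Δ_0 - s'(1)) = -23 and h_2·M_2 + 2h_2·M_3 = 6(s'(8) - Δ_2) = 18.
Solving: M_0 = -994/165, M_1 = 241/55, M_2 = -164/55, M_3 = 247/55.
On [4, 5], s(x) = -3 - 53/55·(x - 4) + 241/110·(x - 4)² - 27/22·(x - 4)³.
With (x - 4) = 1/3: s(13/3) = -1546/495.

-3.1232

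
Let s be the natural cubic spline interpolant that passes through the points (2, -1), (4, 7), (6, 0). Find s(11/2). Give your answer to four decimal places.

2.6289

Let m_i = s''(x_i). Step sizes h_i = 2, 2; slopes of the chords Δ_i = (y_(i+1) - y_i)/h_i = 4, -7/2.
  2·m_0 + 8·m_1 + 2·m_2 = 6(Δ_1 - Δ_0) = -45
Natural end conditions: m_0 = m_2 = 0.
Solving: m_0 = 0, m_1 = -45/8, m_2 = 0.
On [4, 6], s(x) = 7 + 1/4·(x - 4) - 45/16·(x - 4)² + 15/32·(x - 4)³.
With (x - 4) = 3/2: s(11/2) = 673/256.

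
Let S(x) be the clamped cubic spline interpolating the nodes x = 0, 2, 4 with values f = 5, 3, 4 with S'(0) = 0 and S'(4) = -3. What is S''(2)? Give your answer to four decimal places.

With M_i denoting the second derivative at x_i, h_i = 2, 2, and Δ_i = (y_(i+1) − y_i)/h_i = -1, 1/2:
  2·M_0 + 8·M_1 + 2·M_2 = 6(Δ_1 - Δ_0) = 9
Clamped end conditions give two more equations: 2h_0·M_0 + h_0·M_1 = 6(Δ_0 - S'(0)) = -6 and h_1·M_1 + 2h_1·M_2 = 6(S'(4) - Δ_1) = -21.
Solving the tridiagonal system: M_0 = -27/8, M_1 = 15/4, M_2 = -57/8.

3.7500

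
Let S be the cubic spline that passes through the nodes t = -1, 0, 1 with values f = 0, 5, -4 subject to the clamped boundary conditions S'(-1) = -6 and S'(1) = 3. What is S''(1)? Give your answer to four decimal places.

61.5000

With M_i denoting the second derivative at x_i, h_i = 1, 1, and Δ_i = (y_(i+1) − y_i)/h_i = 5, -9:
  1·M_0 + 4·M_1 + 1·M_2 = 6(Δ_1 - Δ_0) = -84
Clamped end conditions give two more equations: 2h_0·M_0 + h_0·M_1 = 6(Δ_0 - S'(-1)) = 66 and h_1·M_1 + 2h_1·M_2 = 6(S'(1) - Δ_1) = 72.
Forward elimination and back-substitution give M_0 = 117/2, M_1 = -51, M_2 = 123/2.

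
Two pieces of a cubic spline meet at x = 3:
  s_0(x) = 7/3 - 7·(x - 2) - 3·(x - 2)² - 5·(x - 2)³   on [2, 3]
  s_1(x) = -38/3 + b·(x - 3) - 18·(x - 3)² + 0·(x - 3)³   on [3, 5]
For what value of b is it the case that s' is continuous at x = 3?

s_0'(x) = -7 - 6·(x - 2) - 15·(x - 2)², so s_0'(3) = -28. On the right, s_1'(3) = b, so b = -28.

-28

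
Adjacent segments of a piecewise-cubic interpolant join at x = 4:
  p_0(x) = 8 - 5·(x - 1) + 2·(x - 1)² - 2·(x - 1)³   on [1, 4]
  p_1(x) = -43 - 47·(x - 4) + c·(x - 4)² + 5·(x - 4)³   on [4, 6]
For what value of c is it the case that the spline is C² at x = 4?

p_0''(x) = 4 - 12·(x - 1), so p_0''(4) = -32. On the right, p_1''(4) = 2c, so c = -16.

-16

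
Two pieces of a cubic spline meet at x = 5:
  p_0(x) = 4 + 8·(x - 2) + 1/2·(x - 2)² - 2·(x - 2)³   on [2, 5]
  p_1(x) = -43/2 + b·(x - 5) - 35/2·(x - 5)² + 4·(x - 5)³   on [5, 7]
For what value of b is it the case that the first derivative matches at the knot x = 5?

-43

p_0'(x) = 8 + 1·(x - 2) - 6·(x - 2)², so p_0'(5) = -43. On the right, p_1'(5) = b, so b = -43.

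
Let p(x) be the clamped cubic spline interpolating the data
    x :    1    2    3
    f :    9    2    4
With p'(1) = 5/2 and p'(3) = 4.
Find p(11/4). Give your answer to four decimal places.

2.8730

Let σ_i = p''(x_i). Step sizes h_i = 1, 1; slopes of the chords Δ_i = (y_(i+1) - y_i)/h_i = -7, 2.
  1·σ_0 + 4·σ_1 + 1·σ_2 = 6(Δ_1 - Δ_0) = 54
Clamped end conditions give two more equations: 2h_0·σ_0 + h_0·σ_1 = 6(Δ_0 - p'(1)) = -57 and h_1·σ_1 + 2h_1·σ_2 = 6(p'(3) - Δ_1) = 12.
Forward elimination and back-substitution give σ_0 = -165/4, σ_1 = 51/2, σ_2 = -27/4.
On [2, 3], p(x) = 2 - 43/8·(x - 2) + 51/4·(x - 2)² - 43/8·(x - 2)³.
With (x - 2) = 3/4: p(11/4) = 1471/512.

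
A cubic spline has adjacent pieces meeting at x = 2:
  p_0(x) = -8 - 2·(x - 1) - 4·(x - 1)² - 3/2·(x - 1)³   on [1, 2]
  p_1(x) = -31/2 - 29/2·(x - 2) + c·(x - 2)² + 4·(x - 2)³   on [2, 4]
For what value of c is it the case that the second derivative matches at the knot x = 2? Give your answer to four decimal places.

-8.5000

p_0''(x) = -8 - 9·(x - 1), so p_0''(2) = -17. On the right, p_1''(2) = 2c, so c = -17/2.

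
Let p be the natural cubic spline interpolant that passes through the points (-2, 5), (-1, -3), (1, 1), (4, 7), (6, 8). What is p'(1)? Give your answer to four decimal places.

Write σ_i for p''(x_i). With h_i = 1, 2, 3, 2 and divided differences Δ_i = -8, 2, 2, 1/2, the continuity of p' gives the tridiagonal system
  1·σ_0 + 6·σ_1 + 2·σ_2 = 6(Δ_1 - Δ_0) = 60
  2·σ_1 + 10·σ_2 + 3·σ_3 = 6(Δ_2 - Δ_1) = 0
  3·σ_2 + 10·σ_3 + 2·σ_4 = 6(Δ_3 - Δ_2) = -9
Natural end conditions: σ_0 = σ_4 = 0.
Solving the tridiagonal system: σ_0 = 0, σ_1 = 2703/253, σ_2 = -519/253, σ_3 = -72/253, σ_4 = 0.
On [1, 4], p'(x) = b_2 + 2c_2·(x - 1) + 3d_2·(x - 1)² with b_2 = Δ_2 - h_2(2σ_2 + σ_3)/6 = 1061/253, c_2 = σ_2/2 = -519/506, d_2 = (σ_3 - σ_2)/(6h_2) = 149/1518. So p'(1) = 1061/253.

4.1937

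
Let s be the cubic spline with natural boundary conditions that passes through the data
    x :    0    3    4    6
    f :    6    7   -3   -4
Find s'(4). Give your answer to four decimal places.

-7.8475

Write M_i for s''(x_i). With h_i = 3, 1, 2 and divided differences Δ_i = 1/3, -10, -1/2, the continuity of s' gives the tridiagonal system
  3·M_0 + 8·M_1 + 1·M_2 = 6(Δ_1 - Δ_0) = -62
  1·M_1 + 6·M_2 + 2·M_3 = 6(Δ_2 - Δ_1) = 57
Natural end conditions: M_0 = M_3 = 0.
Solving the tridiagonal system: M_0 = 0, M_1 = -429/47, M_2 = 518/47, M_3 = 0.
On [4, 6], s'(x) = b_2 + 2c_2·(x - 4) + 3d_2·(x - 4)² with b_2 = Δ_2 - h_2(2M_2 + M_3)/6 = -2213/282, c_2 = M_2/2 = 259/47, d_2 = (M_3 - M_2)/(6h_2) = -259/282. So s'(4) = -2213/282.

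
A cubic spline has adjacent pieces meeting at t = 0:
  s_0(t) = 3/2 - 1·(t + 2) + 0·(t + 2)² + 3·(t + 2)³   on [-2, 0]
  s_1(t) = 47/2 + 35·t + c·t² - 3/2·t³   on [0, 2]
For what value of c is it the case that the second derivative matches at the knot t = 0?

s_0''(t) = 0 + 18·(t + 2), so s_0''(0) = 36. On the right, s_1''(0) = 2c, so c = 18.

18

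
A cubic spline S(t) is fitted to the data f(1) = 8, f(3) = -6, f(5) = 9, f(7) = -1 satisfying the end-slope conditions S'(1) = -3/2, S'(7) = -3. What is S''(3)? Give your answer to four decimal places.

Let M_i = S''(x_i). Step sizes h_i = 2, 2, 2; slopes of the chords Δ_i = (y_(i+1) - y_i)/h_i = -7, 15/2, -5.
  2·M_0 + 8·M_1 + 2·M_2 = 6(Δ_1 - Δ_0) = 87
  2·M_1 + 8·M_2 + 2·M_3 = 6(Δ_2 - Δ_1) = -75
Clamped end conditions give two more equations: 2h_0·M_0 + h_0·M_1 = 6(Δ_0 - S'(1)) = -33 and h_2·M_2 + 2h_2·M_3 = 6(S'(7) - Δ_2) = 12.
Forward elimination and back-substitution give M_0 = -181/10, M_1 = 197/10, M_2 = -86/5, M_3 = 58/5.

19.7000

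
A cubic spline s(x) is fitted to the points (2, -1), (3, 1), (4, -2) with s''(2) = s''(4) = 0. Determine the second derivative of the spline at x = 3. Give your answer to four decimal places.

-7.5000

Let m_i = s''(x_i). Step sizes h_i = 1, 1; slopes of the chords Δ_i = (y_(i+1) - y_i)/h_i = 2, -3.
  1·m_0 + 4·m_1 + 1·m_2 = 6(Δ_1 - Δ_0) = -30
Natural end conditions: m_0 = m_2 = 0.
Forward elimination and back-substitution give m_0 = 0, m_1 = -15/2, m_2 = 0.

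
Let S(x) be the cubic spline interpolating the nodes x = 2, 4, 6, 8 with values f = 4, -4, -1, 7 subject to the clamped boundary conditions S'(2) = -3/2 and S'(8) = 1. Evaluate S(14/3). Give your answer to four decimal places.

Let m_i = S''(x_i). Step sizes h_i = 2, 2, 2; slopes of the chords Δ_i = (y_(i+1) - y_i)/h_i = -4, 3/2, 4.
  2·m_0 + 8·m_1 + 2·m_2 = 6(Δ_1 - Δ_0) = 33
  2·m_1 + 8·m_2 + 2·m_3 = 6(Δ_2 - Δ_1) = 15
Clamped end conditions give two more equations: 2h_0·m_0 + h_0·m_1 = 6(Δ_0 - S'(2)) = -15 and h_2·m_2 + 2h_2·m_3 = 6(S'(8) - Δ_2) = -18.
Solving: m_0 = -191/30, m_1 = 157/30, m_2 = 29/15, m_3 = -82/15.
On [4, 6], S(x) = -4 - 79/30·(x - 4) + 157/60·(x - 4)² - 11/40·(x - 4)³.
With (x - 4) = 2/3: S(14/3) = -631/135.

-4.6741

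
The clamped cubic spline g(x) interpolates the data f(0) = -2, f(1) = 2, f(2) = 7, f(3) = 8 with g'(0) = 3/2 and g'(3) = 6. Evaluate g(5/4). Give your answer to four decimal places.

3.5547

Write M_i for g''(x_i). With h_i = 1, 1, 1 and divided differences Δ_i = 4, 5, 1, the continuity of g' gives the tridiagonal system
  1·M_0 + 4·M_1 + 1·M_2 = 6(Δ_1 - Δ_0) = 6
  1·M_1 + 4·M_2 + 1·M_3 = 6(Δ_2 - Δ_1) = -24
Clamped end conditions give two more equations: 2h_0·M_0 + h_0·M_1 = 6(Δ_0 - g'(0)) = 15 and h_2·M_2 + 2h_2·M_3 = 6(g'(3) - Δ_2) = 30.
Solving the tridiagonal system: M_0 = 6, M_1 = 3, M_2 = -12, M_3 = 21.
On [1, 2], g(x) = 2 + 6·(x - 1) + 3/2·(x - 1)² - 5/2·(x - 1)³.
With (x - 1) = 1/4: g(5/4) = 455/128.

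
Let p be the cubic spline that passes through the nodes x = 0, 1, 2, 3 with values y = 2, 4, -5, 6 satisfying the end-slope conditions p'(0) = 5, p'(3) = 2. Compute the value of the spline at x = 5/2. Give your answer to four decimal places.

0.6000

With m_i denoting the second derivative at x_i, h_i = 1, 1, 1, and Δ_i = (y_(i+1) − y_i)/h_i = 2, -9, 11:
  1·m_0 + 4·m_1 + 1·m_2 = 6(Δ_1 - Δ_0) = -66
  1·m_1 + 4·m_2 + 1·m_3 = 6(Δ_2 - Δ_1) = 120
Clamped end conditions give two more equations: 2h_0·m_0 + h_0·m_1 = 6(Δ_0 - p'(0)) = -18 and h_2·m_2 + 2h_2·m_3 = 6(p'(3) - Δ_2) = -54.
Forward elimination and back-substitution give m_0 = 32/5, m_1 = -154/5, m_2 = 254/5, m_3 = -262/5.
On [2, 3], p(x) = -5 + 14/5·(x - 2) + 127/5·(x - 2)² - 86/5·(x - 2)³.
With (x - 2) = 1/2: p(5/2) = 3/5.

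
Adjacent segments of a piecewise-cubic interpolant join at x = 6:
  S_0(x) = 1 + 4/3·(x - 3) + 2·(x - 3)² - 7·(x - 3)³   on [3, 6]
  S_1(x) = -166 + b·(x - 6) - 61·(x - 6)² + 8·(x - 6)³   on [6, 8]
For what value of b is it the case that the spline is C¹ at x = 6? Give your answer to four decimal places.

-175.6667

S_0'(x) = 4/3 + 4·(x - 3) - 21·(x - 3)², so S_0'(6) = -527/3. On the right, S_1'(6) = b, so b = -527/3.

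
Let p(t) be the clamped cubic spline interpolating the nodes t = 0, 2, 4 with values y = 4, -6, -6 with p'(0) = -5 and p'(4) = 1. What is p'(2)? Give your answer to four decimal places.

Let m_i = p''(x_i). Step sizes h_i = 2, 2; slopes of the chords Δ_i = (y_(i+1) - y_i)/h_i = -5, 0.
  2·m_0 + 8·m_1 + 2·m_2 = 6(Δ_1 - Δ_0) = 30
Clamped end conditions give two more equations: 2h_0·m_0 + h_0·m_1 = 6(Δ_0 - p'(0)) = 0 and h_1·m_1 + 2h_1·m_2 = 6(p'(4) - Δ_1) = 6.
Solving the tridiagonal system: m_0 = -9/4, m_1 = 9/2, m_2 = -3/4.
On [2, 4], p'(t) = b_1 + 2c_1·(t - 2) + 3d_1·(t - 2)² with b_1 = Δ_1 - h_1(2m_1 + m_2)/6 = -11/4, c_1 = m_1/2 = 9/4, d_1 = (m_2 - m_1)/(6h_1) = -7/16. So p'(2) = -11/4.

-2.7500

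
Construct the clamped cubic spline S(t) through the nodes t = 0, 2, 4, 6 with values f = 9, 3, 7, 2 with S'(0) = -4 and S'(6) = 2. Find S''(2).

Put M_i = S'' at the i-th knot. Here h = (2, 2, 2) and Δ = (-3, 2, -5/2), so the interior equations h_(i-1)·M_(i-1) + 2(h_(i-1)+h_i)·M_i + h_i·M_(i+1) = 6(Δ_i − Δ_(i-1)) read
  2·M_0 + 8·M_1 + 2·M_2 = 6(Δ_1 - Δ_0) = 30
  2·M_1 + 8·M_2 + 2·M_3 = 6(Δ_2 - Δ_1) = -27
Clamped end conditions give two more equations: 2h_0·M_0 + h_0·M_1 = 6(Δ_0 - S'(0)) = 6 and h_2·M_2 + 2h_2·M_3 = 6(S'(6) - Δ_2) = 27.
Hence M_0 = -3/2, M_1 = 6, M_2 = -15/2, M_3 = 21/2.

6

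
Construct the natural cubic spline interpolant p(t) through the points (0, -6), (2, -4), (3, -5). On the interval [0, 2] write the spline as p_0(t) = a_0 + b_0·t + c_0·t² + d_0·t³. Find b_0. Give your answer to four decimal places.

Put M_i = p'' at the i-th knot. Here h = (2, 1) and Δ = (1, -1), so the interior equations h_(i-1)·M_(i-1) + 2(h_(i-1)+h_i)·M_i + h_i·M_(i+1) = 6(Δ_i − Δ_(i-1)) read
  2·M_0 + 6·M_1 + 1·M_2 = 6(Δ_1 - Δ_0) = -12
Natural end conditions: M_0 = M_2 = 0.
Forward elimination and back-substitution give M_0 = 0, M_1 = -2, M_2 = 0.
On [0, 2], with p_0(t) = a_0 + b_0·t + c_0·t² + d_0·t³: c_0 = M_0/2 = 0, d_0 = (M_1 - M_0)/(6h_0) = -1/6, b_0 = Δ_0 - h_0(2M_0 + M_1)/6 = 5/3.

1.6667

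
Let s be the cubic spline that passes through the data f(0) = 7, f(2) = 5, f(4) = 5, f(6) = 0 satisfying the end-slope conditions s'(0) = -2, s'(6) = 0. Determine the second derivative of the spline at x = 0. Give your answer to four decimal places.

With M_i denoting the second derivative at x_i, h_i = 2, 2, 2, and Δ_i = (y_(i+1) − y_i)/h_i = -1, 0, -5/2:
  2·M_0 + 8·M_1 + 2·M_2 = 6(Δ_1 - Δ_0) = 6
  2·M_1 + 8·M_2 + 2·M_3 = 6(Δ_2 - Δ_1) = -15
Clamped end conditions give two more equations: 2h_0·M_0 + h_0·M_1 = 6(Δ_0 - s'(0)) = 6 and h_2·M_2 + 2h_2·M_3 = 6(s'(6) - Δ_2) = 15.
Solving: M_0 = 23/30, M_1 = 22/15, M_2 = -109/30, M_3 = 167/30.

0.7667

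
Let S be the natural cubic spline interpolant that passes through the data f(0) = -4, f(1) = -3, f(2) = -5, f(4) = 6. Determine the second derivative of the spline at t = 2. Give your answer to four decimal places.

Put σ_i = S'' at the i-th knot. Here h = (1, 1, 2) and Δ = (1, -2, 11/2), so the interior equations h_(i-1)·σ_(i-1) + 2(h_(i-1)+h_i)·σ_i + h_i·σ_(i+1) = 6(Δ_i − Δ_(i-1)) read
  1·σ_0 + 4·σ_1 + 1·σ_2 = 6(Δ_1 - Δ_0) = -18
  1·σ_1 + 6·σ_2 + 2·σ_3 = 6(Δ_2 - Δ_1) = 45
Natural end conditions: σ_0 = σ_3 = 0.
Solving the tridiagonal system: σ_0 = 0, σ_1 = -153/23, σ_2 = 198/23, σ_3 = 0.

8.6087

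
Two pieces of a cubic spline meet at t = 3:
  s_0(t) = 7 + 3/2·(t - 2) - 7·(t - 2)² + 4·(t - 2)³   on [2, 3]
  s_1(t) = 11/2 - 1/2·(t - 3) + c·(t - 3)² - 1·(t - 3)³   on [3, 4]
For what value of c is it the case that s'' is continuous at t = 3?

s_0''(t) = -14 + 24·(t - 2), so s_0''(3) = 10. On the right, s_1''(3) = 2c, so c = 5.

5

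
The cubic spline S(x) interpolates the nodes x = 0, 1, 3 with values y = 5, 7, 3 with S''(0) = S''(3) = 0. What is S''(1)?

-4

Write M_i for S''(x_i). With h_i = 1, 2 and divided differences Δ_i = 2, -2, the continuity of S' gives the tridiagonal system
  1·M_0 + 6·M_1 + 2·M_2 = 6(Δ_1 - Δ_0) = -24
Natural end conditions: M_0 = M_2 = 0.
Hence M_0 = 0, M_1 = -4, M_2 = 0.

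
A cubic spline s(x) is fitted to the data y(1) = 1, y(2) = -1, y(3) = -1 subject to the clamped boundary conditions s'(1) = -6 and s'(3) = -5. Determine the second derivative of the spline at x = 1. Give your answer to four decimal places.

Let σ_i = s''(x_i). Step sizes h_i = 1, 1; slopes of the chords Δ_i = (y_(i+1) - y_i)/h_i = -2, 0.
  1·σ_0 + 4·σ_1 + 1·σ_2 = 6(Δ_1 - Δ_0) = 12
Clamped end conditions give two more equations: 2h_0·σ_0 + h_0·σ_1 = 6(Δ_0 - s'(1)) = 24 and h_1·σ_1 + 2h_1·σ_2 = 6(s'(3) - Δ_1) = -30.
Hence σ_0 = 19/2, σ_1 = 5, σ_2 = -35/2.

9.5000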